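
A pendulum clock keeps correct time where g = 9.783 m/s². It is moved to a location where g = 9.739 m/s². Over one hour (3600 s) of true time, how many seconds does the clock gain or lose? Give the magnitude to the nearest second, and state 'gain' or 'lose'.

lose 8 s

The clock's period scales as T ∝ 1/√g, so T'/T = √(9.783/9.739) = 1.00226.
In 3600 s of true time the clock registers 3600/1.00226 = 3591.9 s, so it loses 8 s.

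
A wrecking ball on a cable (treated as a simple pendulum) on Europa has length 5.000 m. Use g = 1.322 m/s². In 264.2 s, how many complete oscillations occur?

21

T = 2π√(L/g) = 2π√(5.000/1.322) = 12.219 s.
Number of complete oscillations = ⌊264.2/12.219⌋ = ⌊21.621⌋ = 21.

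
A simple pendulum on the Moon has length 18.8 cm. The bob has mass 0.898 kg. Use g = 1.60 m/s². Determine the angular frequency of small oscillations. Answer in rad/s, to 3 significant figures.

ω = √(g/L) = √(1.60/0.188) = 2.92 rad/s.

2.92 rad/s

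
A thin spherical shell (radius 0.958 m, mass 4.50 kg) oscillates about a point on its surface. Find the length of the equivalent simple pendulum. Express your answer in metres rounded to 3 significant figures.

1.60 m

The equivalent simple-pendulum length is L_eq = I/(md), where I is about the pivot and d = 0.9580 m.
I_cm = (2/3)mR² = 2.753 kg·m², so I = I_cm + md² = 2.753 + 4.130 = 6.883 kg·m².
L_eq = 6.883/(4.50 × 0.9580) = 1.60 m.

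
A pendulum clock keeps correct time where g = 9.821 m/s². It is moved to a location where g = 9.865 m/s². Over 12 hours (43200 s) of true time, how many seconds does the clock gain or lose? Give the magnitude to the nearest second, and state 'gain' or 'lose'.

gain 97 s

The clock's period scales as T ∝ 1/√g, so T'/T = √(9.821/9.865) = 0.997767.
In 43200 s of true time the clock registers 43200/0.997767 = 43296.7 s, so it gains 97 s.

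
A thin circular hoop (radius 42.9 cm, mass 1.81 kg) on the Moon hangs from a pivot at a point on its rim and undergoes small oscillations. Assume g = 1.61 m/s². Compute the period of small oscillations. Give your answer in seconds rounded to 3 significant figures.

4.59 s

I_cm = mr² = 0.3331 kg·m². The pivot is at distance d = 0.429 m from the centre of mass.
By the parallel-axis theorem, I = I_cm + md² = 0.3331 + 0.3331 = 0.6662 kg·m².
T = 2π√(I/(mgd)) = 2π√(0.6662/(1.81 × 1.61 × 0.429)) = 4.59 s.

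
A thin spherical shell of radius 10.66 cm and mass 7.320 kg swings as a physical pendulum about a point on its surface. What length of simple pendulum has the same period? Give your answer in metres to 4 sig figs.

The equivalent simple-pendulum length is L_eq = I/(md), where I is about the pivot and d = 0.10660 m.
I_cm = (2/3)mR² = 0.055454 kg·m², so I = I_cm + md² = 0.055454 + 0.083181 = 0.13864 kg·m².
L_eq = 0.13864/(7.320 × 0.10660) = 0.1777 m.

0.1777 m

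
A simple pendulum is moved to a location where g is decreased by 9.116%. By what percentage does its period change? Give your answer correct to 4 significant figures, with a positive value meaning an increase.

4.895%

T ∝ 1/√g, so T'/T = 1/√(0.90884) = 1.0490.
Percentage change in T = (1.0490 − 1) × 100% = 4.895%.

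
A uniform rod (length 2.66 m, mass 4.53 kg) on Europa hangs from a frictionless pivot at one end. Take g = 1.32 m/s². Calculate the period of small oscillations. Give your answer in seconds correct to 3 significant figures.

7.28 s

For a physical pendulum T = 2π√(I/(mgd)), with d = 1.330 m from pivot to centre of mass.
I_cm = mL²/12 = 4.53 × 2.66²/12 = 2.671 kg·m²; I = I_cm + md² = 2.671 + 4.53 × 1.330² = 10.68 kg·m².
T = 2π√(10.68/(4.53 × 1.32 × 1.330)) = 7.28 s.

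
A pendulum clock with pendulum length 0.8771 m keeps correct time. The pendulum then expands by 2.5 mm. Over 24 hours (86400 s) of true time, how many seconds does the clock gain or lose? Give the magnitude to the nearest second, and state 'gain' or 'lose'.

lose 123 s

T ∝ √L, so T'/T = √(0.87960/0.8771) = 1.00142.
In 86400 s of true time the clock registers 86400/1.00142 = 86277.1 s, so it loses 123 s.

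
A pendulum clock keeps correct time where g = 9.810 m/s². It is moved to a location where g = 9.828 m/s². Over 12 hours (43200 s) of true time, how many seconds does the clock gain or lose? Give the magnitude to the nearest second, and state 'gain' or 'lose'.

gain 40 s

The clock's period scales as T ∝ 1/√g, so T'/T = √(9.810/9.828) = 0.999084.
In 43200 s of true time the clock registers 43200/0.999084 = 43239.6 s, so it gains 40 s.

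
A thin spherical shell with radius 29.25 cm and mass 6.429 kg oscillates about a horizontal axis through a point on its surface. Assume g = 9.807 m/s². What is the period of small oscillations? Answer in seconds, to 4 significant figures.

1.401 s

I_cm = (2/3)mr² = 0.36669 kg·m². The pivot is at distance d = 0.2925 m from the centre of mass.
By the parallel-axis theorem, I = I_cm + md² = 0.36669 + 0.55004 = 0.91674 kg·m².
T = 2π√(I/(mgd)) = 2π√(0.91674/(6.429 × 9.807 × 0.2925)) = 1.401 s.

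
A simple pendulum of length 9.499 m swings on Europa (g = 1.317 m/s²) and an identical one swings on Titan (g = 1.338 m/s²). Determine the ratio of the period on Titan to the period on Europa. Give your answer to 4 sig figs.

0.9921

T ∝ 1/√g, so T₂/T₁ = √(g₁/g₂) = √(1.317/1.338) = 0.9921.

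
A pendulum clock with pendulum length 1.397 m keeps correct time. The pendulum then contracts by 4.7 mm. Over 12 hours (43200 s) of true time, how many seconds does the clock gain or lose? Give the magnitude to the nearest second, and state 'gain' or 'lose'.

gain 73 s

T ∝ √L, so T'/T = √(1.39230/1.397) = 0.998316.
In 43200 s of true time the clock registers 43200/0.998316 = 43272.9 s, so it gains 73 s.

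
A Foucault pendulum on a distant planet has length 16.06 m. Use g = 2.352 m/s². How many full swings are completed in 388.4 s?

23

T = 2π√(L/g) = 2π√(16.06/2.352) = 16.419 s.
Number of complete oscillations = ⌊388.4/16.419⌋ = ⌊23.656⌋ = 23.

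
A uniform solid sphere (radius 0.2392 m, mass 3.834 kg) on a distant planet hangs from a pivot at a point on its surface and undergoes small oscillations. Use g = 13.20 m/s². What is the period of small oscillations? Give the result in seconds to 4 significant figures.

1.001 s

I_cm = (2/5)mr² = 0.087747 kg·m². The pivot is at distance d = 0.2392 m from the centre of mass.
By the parallel-axis theorem, I = I_cm + md² = 0.087747 + 0.21937 = 0.30712 kg·m².
T = 2π√(I/(mgd)) = 2π√(0.30712/(3.834 × 13.20 × 0.2392)) = 1.001 s.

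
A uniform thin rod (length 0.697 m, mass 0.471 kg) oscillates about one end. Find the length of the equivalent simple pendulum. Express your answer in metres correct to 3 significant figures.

0.465 m

The equivalent simple-pendulum length is L_eq = I/(md), where I is about the pivot and d = 0.3485 m.
I_cm = (1/12)mL² = 0.01907 kg·m², so I = I_cm + md² = 0.01907 + 0.05720 = 0.07627 kg·m².
L_eq = 0.07627/(0.471 × 0.3485) = 0.465 m.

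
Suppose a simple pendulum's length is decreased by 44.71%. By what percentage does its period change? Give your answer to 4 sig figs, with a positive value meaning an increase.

T ∝ √L, so T'/T = √(0.55290) = 0.74357.
Percentage change in T = (0.74357 − 1) × 100% = -25.64%.

-25.64%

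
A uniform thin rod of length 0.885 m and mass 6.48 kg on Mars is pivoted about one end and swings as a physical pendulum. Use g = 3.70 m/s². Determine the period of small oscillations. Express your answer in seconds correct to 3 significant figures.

2.51 s

For a physical pendulum T = 2π√(I/(mgd)), with d = 0.4425 m from pivot to centre of mass.
I_cm = mL²/12 = 6.48 × 0.885²/12 = 0.4229 kg·m²; I = I_cm + md² = 0.4229 + 6.48 × 0.4425² = 1.692 kg·m².
T = 2π√(1.692/(6.48 × 3.70 × 0.4425)) = 2.51 s.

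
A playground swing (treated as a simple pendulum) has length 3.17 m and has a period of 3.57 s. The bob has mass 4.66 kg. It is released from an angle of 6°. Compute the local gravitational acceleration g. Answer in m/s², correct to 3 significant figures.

9.82 m/s²

From T = 2π√(L/g), g = 4π²L/T² = 4π² × 3.17/3.570² = 9.82 m/s².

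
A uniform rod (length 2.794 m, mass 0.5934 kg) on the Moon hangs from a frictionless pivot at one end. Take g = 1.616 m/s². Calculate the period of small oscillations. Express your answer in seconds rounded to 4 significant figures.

6.746 s

For a physical pendulum T = 2π√(I/(mgd)), with d = 1.3970 m from pivot to centre of mass.
I_cm = mL²/12 = 0.5934 × 2.794²/12 = 0.38603 kg·m²; I = I_cm + md² = 0.38603 + 0.5934 × 1.3970² = 1.5441 kg·m².
T = 2π√(1.5441/(0.5934 × 1.616 × 1.3970)) = 6.746 s.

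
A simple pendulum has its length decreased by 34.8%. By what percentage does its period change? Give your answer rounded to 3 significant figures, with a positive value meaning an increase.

-19.3%

T ∝ √L, so T'/T = √(0.6520) = 0.8075.
Percentage change in T = (0.8075 − 1) × 100% = -19.3%.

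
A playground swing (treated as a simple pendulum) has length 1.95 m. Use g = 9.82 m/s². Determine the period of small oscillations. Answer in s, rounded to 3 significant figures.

T = 2π√(L/g) = 2π√(1.95/9.82) = 2π × 0.4456 = 2.80 s.

2.80 s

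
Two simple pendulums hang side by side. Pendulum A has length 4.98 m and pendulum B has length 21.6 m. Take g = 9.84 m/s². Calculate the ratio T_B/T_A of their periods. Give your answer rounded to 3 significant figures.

2.08

T ∝ √L, so T_B/T_A = √(L_B/L_A) = √(21.6/4.98) = 2.08.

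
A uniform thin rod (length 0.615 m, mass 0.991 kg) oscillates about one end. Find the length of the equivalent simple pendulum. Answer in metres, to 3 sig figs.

The equivalent simple-pendulum length is L_eq = I/(md), where I is about the pivot and d = 0.3075 m.
I_cm = (1/12)mL² = 0.03124 kg·m², so I = I_cm + md² = 0.03124 + 0.09371 = 0.1249 kg·m².
L_eq = 0.1249/(0.991 × 0.3075) = 0.410 m.

0.410 m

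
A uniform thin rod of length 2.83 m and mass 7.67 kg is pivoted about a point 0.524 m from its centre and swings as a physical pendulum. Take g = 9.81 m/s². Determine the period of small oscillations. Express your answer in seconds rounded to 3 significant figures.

2.69 s

For a physical pendulum T = 2π√(I/(mgd)), with d = 0.5240 m from pivot to centre of mass.
I_cm = mL²/12 = 7.67 × 2.83²/12 = 5.119 kg·m²; I = I_cm + md² = 5.119 + 7.67 × 0.5240² = 7.225 kg·m².
T = 2π√(7.225/(7.67 × 9.81 × 0.5240)) = 2.69 s.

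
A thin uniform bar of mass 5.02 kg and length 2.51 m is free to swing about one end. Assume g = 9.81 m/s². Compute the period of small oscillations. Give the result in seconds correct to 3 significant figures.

2.59 s

For a physical pendulum T = 2π√(I/(mgd)), with d = 1.255 m from pivot to centre of mass.
I_cm = mL²/12 = 5.02 × 2.51²/12 = 2.636 kg·m²; I = I_cm + md² = 2.636 + 5.02 × 1.255² = 10.54 kg·m².
T = 2π√(10.54/(5.02 × 9.81 × 1.255)) = 2.59 s.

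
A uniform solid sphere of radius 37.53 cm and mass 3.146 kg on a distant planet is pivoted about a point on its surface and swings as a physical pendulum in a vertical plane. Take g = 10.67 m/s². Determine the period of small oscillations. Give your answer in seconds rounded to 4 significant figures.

I_cm = (2/5)mr² = 0.17725 kg·m². The pivot is at distance d = 0.3753 m from the centre of mass.
By the parallel-axis theorem, I = I_cm + md² = 0.17725 + 0.44311 = 0.62036 kg·m².
T = 2π√(I/(mgd)) = 2π√(0.62036/(3.146 × 10.67 × 0.3753)) = 1.394 s.

1.394 s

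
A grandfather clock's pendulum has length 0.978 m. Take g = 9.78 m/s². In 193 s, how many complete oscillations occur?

T = 2π√(L/g) = 2π√(0.978/9.78) = 1.987 s.
Number of complete oscillations = ⌊193/1.987⌋ = ⌊97.14⌋ = 97.

97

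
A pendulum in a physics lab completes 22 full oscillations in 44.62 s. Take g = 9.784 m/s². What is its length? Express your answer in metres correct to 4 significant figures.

1.019 m

T = 44.62/22 = 2.0282 s.
From T = 2π√(L/g), L = gT²/(4π²) = 9.784 × 2.0282²/(4π²) = 1.019 m.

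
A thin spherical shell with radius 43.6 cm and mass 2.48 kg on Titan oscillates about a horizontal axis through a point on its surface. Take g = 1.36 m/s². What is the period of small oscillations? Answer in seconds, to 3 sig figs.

4.59 s

I_cm = (2/3)mr² = 0.3143 kg·m². The pivot is at distance d = 0.436 m from the centre of mass.
By the parallel-axis theorem, I = I_cm + md² = 0.3143 + 0.4714 = 0.7857 kg·m².
T = 2π√(I/(mgd)) = 2π√(0.7857/(2.48 × 1.36 × 0.436)) = 4.59 s.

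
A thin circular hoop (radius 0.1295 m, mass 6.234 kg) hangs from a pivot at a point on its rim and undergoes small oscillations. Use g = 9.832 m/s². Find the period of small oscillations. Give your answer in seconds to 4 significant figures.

I_cm = mr² = 0.10455 kg·m². The pivot is at distance d = 0.1295 m from the centre of mass.
By the parallel-axis theorem, I = I_cm + md² = 0.10455 + 0.10455 = 0.20909 kg·m².
T = 2π√(I/(mgd)) = 2π√(0.20909/(6.234 × 9.832 × 0.1295)) = 1.020 s.

1.020 s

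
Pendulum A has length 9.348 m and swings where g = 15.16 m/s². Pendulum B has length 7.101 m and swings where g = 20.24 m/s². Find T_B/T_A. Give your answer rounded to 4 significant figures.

T = 2π√(L/g), so T_B/T_A = √((L_B/g_B)/(L_A/g_A)) = √((7.101/20.24)/(9.348/15.16)) = 0.7543.

0.7543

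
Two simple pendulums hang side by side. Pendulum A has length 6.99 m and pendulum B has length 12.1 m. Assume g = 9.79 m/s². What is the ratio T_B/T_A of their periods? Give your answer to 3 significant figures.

T ∝ √L, so T_B/T_A = √(L_B/L_A) = √(12.1/6.99) = 1.32.

1.32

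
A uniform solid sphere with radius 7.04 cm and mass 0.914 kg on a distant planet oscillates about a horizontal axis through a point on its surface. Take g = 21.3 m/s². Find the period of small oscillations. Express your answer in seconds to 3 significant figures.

0.427 s

I_cm = (2/5)mr² = 0.001812 kg·m². The pivot is at distance d = 0.0704 m from the centre of mass.
By the parallel-axis theorem, I = I_cm + md² = 0.001812 + 0.004530 = 0.006342 kg·m².
T = 2π√(I/(mgd)) = 2π√(0.006342/(0.914 × 21.3 × 0.0704)) = 0.427 s.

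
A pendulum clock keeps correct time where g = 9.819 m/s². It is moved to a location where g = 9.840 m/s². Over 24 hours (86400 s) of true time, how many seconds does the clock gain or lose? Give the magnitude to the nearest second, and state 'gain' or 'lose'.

The clock's period scales as T ∝ 1/√g, so T'/T = √(9.819/9.840) = 0.998932.
In 86400 s of true time the clock registers 86400/0.998932 = 86492.3 s, so it gains 92 s.

gain 92 s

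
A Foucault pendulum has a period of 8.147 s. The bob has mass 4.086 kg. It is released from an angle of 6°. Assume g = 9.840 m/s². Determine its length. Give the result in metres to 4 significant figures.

From T = 2π√(L/g), L = gT²/(4π²) = 9.840 × 8.1470²/(4π²) = 16.54 m.

16.54 m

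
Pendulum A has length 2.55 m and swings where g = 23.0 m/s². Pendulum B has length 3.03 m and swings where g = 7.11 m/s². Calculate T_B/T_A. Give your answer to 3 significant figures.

1.96

T = 2π√(L/g), so T_B/T_A = √((L_B/g_B)/(L_A/g_A)) = √((3.03/7.11)/(2.55/23.0)) = 1.96.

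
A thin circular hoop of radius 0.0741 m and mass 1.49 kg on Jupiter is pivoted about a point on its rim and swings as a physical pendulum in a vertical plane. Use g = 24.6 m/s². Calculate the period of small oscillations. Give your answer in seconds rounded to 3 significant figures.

0.488 s

I_cm = mr² = 0.008181 kg·m². The pivot is at distance d = 0.0741 m from the centre of mass.
By the parallel-axis theorem, I = I_cm + md² = 0.008181 + 0.008181 = 0.01636 kg·m².
T = 2π√(I/(mgd)) = 2π√(0.01636/(1.49 × 24.6 × 0.0741)) = 0.488 s.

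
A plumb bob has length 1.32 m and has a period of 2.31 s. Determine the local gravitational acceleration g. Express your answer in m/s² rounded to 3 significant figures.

From T = 2π√(L/g), g = 4π²L/T² = 4π² × 1.32/2.310² = 9.77 m/s².

9.77 m/s²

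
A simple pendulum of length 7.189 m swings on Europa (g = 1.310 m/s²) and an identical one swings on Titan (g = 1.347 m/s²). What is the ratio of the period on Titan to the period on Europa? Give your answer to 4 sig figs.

T ∝ 1/√g, so T₂/T₁ = √(g₁/g₂) = √(1.310/1.347) = 0.9862.

0.9862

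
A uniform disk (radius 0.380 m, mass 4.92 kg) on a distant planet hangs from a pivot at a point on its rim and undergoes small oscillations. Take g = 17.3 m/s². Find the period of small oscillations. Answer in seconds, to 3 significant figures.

1.14 s

I_cm = ½mr² = 0.3552 kg·m². The pivot is at distance d = 0.380 m from the centre of mass.
By the parallel-axis theorem, I = I_cm + md² = 0.3552 + 0.7104 = 1.066 kg·m².
T = 2π√(I/(mgd)) = 2π√(1.066/(4.92 × 17.3 × 0.380)) = 1.14 s.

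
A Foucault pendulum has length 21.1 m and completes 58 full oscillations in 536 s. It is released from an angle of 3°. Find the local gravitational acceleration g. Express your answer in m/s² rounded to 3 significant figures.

9.75 m/s²

T = 536/58 = 9.241 s.
From T = 2π√(L/g), g = 4π²L/T² = 4π² × 21.1/9.241² = 9.75 m/s².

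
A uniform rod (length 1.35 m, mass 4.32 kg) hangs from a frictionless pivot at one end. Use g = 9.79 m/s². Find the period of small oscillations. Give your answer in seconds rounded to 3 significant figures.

1.91 s

For a physical pendulum T = 2π√(I/(mgd)), with d = 0.6750 m from pivot to centre of mass.
I_cm = mL²/12 = 4.32 × 1.35²/12 = 0.6561 kg·m²; I = I_cm + md² = 0.6561 + 4.32 × 0.6750² = 2.624 kg·m².
T = 2π√(2.624/(4.32 × 9.79 × 0.6750)) = 1.91 s.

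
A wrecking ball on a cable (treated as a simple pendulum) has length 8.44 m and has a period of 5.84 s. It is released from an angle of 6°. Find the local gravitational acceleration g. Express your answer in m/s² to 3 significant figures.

From T = 2π√(L/g), g = 4π²L/T² = 4π² × 8.44/5.840² = 9.77 m/s².

9.77 m/s²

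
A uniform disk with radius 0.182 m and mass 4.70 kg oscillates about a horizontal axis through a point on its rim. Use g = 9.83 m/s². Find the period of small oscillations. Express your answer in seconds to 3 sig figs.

I_cm = ½mr² = 0.07784 kg·m². The pivot is at distance d = 0.182 m from the centre of mass.
By the parallel-axis theorem, I = I_cm + md² = 0.07784 + 0.1557 = 0.2335 kg·m².
T = 2π√(I/(mgd)) = 2π√(0.2335/(4.70 × 9.83 × 0.182)) = 1.05 s.

1.05 s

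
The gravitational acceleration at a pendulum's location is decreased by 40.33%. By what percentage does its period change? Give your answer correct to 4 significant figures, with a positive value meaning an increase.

29.46%

T ∝ 1/√g, so T'/T = 1/√(0.59670) = 1.2946.
Percentage change in T = (1.2946 − 1) × 100% = 29.46%.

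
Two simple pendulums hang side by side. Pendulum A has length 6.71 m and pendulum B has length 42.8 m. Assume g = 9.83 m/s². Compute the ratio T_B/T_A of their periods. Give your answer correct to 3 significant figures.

T ∝ √L, so T_B/T_A = √(L_B/L_A) = √(42.8/6.71) = 2.53.

2.53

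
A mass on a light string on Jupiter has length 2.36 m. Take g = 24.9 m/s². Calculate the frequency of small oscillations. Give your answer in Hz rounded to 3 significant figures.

0.517 Hz

T = 2π√(L/g) = 2π√(2.36/24.9) = 1.934 s, so f = 1/T = 0.517 Hz.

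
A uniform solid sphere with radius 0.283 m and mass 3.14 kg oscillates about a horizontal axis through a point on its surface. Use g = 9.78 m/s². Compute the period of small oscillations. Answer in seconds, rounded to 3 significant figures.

I_cm = (2/5)mr² = 0.1006 kg·m². The pivot is at distance d = 0.283 m from the centre of mass.
By the parallel-axis theorem, I = I_cm + md² = 0.1006 + 0.2515 = 0.3521 kg·m².
T = 2π√(I/(mgd)) = 2π√(0.3521/(3.14 × 9.78 × 0.283)) = 1.26 s.

1.26 s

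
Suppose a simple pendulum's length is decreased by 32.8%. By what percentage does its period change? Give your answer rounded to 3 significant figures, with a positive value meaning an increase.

T ∝ √L, so T'/T = √(0.6720) = 0.8198.
Percentage change in T = (0.8198 − 1) × 100% = -18.0%.

-18.0%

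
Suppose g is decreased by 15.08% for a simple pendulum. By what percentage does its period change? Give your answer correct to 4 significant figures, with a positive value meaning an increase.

8.516%

T ∝ 1/√g, so T'/T = 1/√(0.84920) = 1.0852.
Percentage change in T = (1.0852 − 1) × 100% = 8.516%.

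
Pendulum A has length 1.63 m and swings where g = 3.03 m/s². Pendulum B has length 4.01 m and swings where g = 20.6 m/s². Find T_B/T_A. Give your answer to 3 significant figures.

T = 2π√(L/g), so T_B/T_A = √((L_B/g_B)/(L_A/g_A)) = √((4.01/20.6)/(1.63/3.03)) = 0.602.

0.602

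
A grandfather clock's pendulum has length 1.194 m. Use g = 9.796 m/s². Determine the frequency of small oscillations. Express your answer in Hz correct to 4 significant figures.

0.4559 Hz

T = 2π√(L/g) = 2π√(1.194/9.796) = 2.1936 s, so f = 1/T = 0.4559 Hz.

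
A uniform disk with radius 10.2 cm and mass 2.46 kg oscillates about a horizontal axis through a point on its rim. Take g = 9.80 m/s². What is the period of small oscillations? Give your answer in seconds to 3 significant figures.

0.785 s

I_cm = ½mr² = 0.01280 kg·m². The pivot is at distance d = 0.102 m from the centre of mass.
By the parallel-axis theorem, I = I_cm + md² = 0.01280 + 0.02559 = 0.03839 kg·m².
T = 2π√(I/(mgd)) = 2π√(0.03839/(2.46 × 9.80 × 0.102)) = 0.785 s.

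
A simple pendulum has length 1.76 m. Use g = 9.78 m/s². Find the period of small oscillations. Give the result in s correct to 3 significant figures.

2.67 s

T = 2π√(L/g) = 2π√(1.76/9.78) = 2π × 0.4242 = 2.67 s.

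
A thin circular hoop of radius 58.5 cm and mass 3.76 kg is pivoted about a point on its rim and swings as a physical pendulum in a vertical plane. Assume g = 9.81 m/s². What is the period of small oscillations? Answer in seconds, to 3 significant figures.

2.17 s

I_cm = mr² = 1.287 kg·m². The pivot is at distance d = 0.585 m from the centre of mass.
By the parallel-axis theorem, I = I_cm + md² = 1.287 + 1.287 = 2.574 kg·m².
T = 2π√(I/(mgd)) = 2π√(2.574/(3.76 × 9.81 × 0.585)) = 2.17 s.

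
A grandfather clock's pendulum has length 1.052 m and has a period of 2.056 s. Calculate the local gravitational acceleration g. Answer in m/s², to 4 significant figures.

9.825 m/s²

From T = 2π√(L/g), g = 4π²L/T² = 4π² × 1.052/2.0560² = 9.825 m/s².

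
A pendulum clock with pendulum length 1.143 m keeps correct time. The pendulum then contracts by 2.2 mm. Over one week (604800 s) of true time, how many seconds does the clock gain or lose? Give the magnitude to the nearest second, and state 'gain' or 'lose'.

gain 583 s

T ∝ √L, so T'/T = √(1.14080/1.143) = 0.999037.
In 604800 s of true time the clock registers 604800/0.999037 = 605382.9 s, so it gains 583 s.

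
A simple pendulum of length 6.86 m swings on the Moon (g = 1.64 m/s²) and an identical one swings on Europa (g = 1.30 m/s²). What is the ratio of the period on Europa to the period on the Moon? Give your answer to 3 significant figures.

T ∝ 1/√g, so T₂/T₁ = √(g₁/g₂) = √(1.64/1.30) = 1.12.

1.12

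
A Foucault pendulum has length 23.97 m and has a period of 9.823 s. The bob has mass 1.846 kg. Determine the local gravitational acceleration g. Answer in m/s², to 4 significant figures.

From T = 2π√(L/g), g = 4π²L/T² = 4π² × 23.97/9.8230² = 9.807 m/s².

9.807 m/s²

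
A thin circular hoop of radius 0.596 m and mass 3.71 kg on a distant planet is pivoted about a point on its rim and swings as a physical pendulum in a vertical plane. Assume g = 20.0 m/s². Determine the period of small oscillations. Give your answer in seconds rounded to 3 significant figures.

1.53 s

I_cm = mr² = 1.318 kg·m². The pivot is at distance d = 0.596 m from the centre of mass.
By the parallel-axis theorem, I = I_cm + md² = 1.318 + 1.318 = 2.636 kg·m².
T = 2π√(I/(mgd)) = 2π√(2.636/(3.71 × 20.0 × 0.596)) = 1.53 s.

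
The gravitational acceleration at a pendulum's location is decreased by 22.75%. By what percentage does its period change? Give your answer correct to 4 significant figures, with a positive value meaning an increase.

13.78%

T ∝ 1/√g, so T'/T = 1/√(0.77250) = 1.1378.
Percentage change in T = (1.1378 − 1) × 100% = 13.78%.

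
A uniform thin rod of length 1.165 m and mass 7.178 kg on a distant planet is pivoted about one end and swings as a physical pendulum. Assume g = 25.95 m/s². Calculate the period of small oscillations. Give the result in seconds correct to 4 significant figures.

For a physical pendulum T = 2π√(I/(mgd)), with d = 0.58250 m from pivot to centre of mass.
I_cm = mL²/12 = 7.178 × 1.165²/12 = 0.81185 kg·m²; I = I_cm + md² = 0.81185 + 7.178 × 0.58250² = 3.2474 kg·m².
T = 2π√(3.2474/(7.178 × 25.95 × 0.58250)) = 1.087 s.

1.087 s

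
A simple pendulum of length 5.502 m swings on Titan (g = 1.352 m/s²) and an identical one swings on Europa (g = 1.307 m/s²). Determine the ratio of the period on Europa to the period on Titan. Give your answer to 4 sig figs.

T ∝ 1/√g, so T₂/T₁ = √(g₁/g₂) = √(1.352/1.307) = 1.017.

1.017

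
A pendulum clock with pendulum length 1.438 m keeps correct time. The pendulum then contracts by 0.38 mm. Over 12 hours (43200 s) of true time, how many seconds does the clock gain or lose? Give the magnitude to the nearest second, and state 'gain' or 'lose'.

gain 6 s

T ∝ √L, so T'/T = √(1.43762/1.438) = 0.999868.
In 43200 s of true time the clock registers 43200/0.999868 = 43205.7 s, so it gains 6 s.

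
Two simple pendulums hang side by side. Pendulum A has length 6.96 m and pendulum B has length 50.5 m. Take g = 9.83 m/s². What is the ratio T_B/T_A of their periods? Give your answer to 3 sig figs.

T ∝ √L, so T_B/T_A = √(L_B/L_A) = √(50.5/6.96) = 2.69.

2.69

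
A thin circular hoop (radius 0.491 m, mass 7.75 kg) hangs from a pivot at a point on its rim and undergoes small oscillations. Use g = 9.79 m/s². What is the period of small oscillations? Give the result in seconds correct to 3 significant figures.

1.99 s

I_cm = mr² = 1.868 kg·m². The pivot is at distance d = 0.491 m from the centre of mass.
By the parallel-axis theorem, I = I_cm + md² = 1.868 + 1.868 = 3.737 kg·m².
T = 2π√(I/(mgd)) = 2π√(3.737/(7.75 × 9.79 × 0.491)) = 1.99 s.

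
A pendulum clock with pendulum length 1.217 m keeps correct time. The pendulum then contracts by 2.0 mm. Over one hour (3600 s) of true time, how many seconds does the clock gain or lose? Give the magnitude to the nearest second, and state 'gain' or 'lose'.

T ∝ √L, so T'/T = √(1.21500/1.217) = 0.999178.
In 3600 s of true time the clock registers 3600/0.999178 = 3603.0 s, so it gains 3 s.

gain 3 s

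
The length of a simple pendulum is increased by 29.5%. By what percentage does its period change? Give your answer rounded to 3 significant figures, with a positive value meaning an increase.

13.8%

T ∝ √L, so T'/T = √(1.295) = 1.138.
Percentage change in T = (1.138 − 1) × 100% = 13.8%.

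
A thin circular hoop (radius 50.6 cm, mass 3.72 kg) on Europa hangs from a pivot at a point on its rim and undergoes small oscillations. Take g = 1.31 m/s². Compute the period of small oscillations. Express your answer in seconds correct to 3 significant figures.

5.52 s

I_cm = mr² = 0.9525 kg·m². The pivot is at distance d = 0.506 m from the centre of mass.
By the parallel-axis theorem, I = I_cm + md² = 0.9525 + 0.9525 = 1.905 kg·m².
T = 2π√(I/(mgd)) = 2π√(1.905/(3.72 × 1.31 × 0.506)) = 5.52 s.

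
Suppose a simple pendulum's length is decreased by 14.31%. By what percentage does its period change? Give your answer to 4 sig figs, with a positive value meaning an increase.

-7.431%

T ∝ √L, so T'/T = √(0.85690) = 0.92569.
Percentage change in T = (0.92569 − 1) × 100% = -7.431%.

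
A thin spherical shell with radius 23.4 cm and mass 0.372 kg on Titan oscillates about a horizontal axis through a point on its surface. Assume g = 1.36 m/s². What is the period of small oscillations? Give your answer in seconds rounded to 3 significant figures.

I_cm = (2/3)mr² = 0.01358 kg·m². The pivot is at distance d = 0.234 m from the centre of mass.
By the parallel-axis theorem, I = I_cm + md² = 0.01358 + 0.02037 = 0.03395 kg·m².
T = 2π√(I/(mgd)) = 2π√(0.03395/(0.372 × 1.36 × 0.234)) = 3.36 s.

3.36 s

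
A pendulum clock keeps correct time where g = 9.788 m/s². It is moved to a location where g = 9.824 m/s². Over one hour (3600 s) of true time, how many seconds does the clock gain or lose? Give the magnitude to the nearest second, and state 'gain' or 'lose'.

The clock's period scales as T ∝ 1/√g, so T'/T = √(9.788/9.824) = 0.998166.
In 3600 s of true time the clock registers 3600/0.998166 = 3606.6 s, so it gains 7 s.

gain 7 s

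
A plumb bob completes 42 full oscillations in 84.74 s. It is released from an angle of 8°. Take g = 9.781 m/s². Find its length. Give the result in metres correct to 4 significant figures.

T = 84.74/42 = 2.0176 s.
From T = 2π√(L/g), L = gT²/(4π²) = 9.781 × 2.0176²/(4π²) = 1.009 m.

1.009 m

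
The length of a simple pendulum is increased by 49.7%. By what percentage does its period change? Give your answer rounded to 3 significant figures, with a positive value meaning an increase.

22.4%

T ∝ √L, so T'/T = √(1.497) = 1.224.
Percentage change in T = (1.224 − 1) × 100% = 22.4%.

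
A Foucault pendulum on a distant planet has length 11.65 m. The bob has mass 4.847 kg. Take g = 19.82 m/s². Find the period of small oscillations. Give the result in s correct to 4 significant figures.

T = 2π√(L/g) = 2π√(11.65/19.82) = 2π × 0.76667 = 4.817 s.

4.817 s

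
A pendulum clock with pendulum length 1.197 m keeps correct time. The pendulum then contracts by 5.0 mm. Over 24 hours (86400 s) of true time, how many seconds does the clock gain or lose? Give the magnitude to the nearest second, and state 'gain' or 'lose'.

gain 181 s

T ∝ √L, so T'/T = √(1.19200/1.197) = 0.997909.
In 86400 s of true time the clock registers 86400/0.997909 = 86581.0 s, so it gains 181 s.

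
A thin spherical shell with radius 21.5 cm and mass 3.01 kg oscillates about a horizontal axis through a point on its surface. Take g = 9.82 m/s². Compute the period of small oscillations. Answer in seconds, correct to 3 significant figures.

1.20 s

I_cm = (2/3)mr² = 0.09276 kg·m². The pivot is at distance d = 0.215 m from the centre of mass.
By the parallel-axis theorem, I = I_cm + md² = 0.09276 + 0.1391 = 0.2319 kg·m².
T = 2π√(I/(mgd)) = 2π√(0.2319/(3.01 × 9.82 × 0.215)) = 1.20 s.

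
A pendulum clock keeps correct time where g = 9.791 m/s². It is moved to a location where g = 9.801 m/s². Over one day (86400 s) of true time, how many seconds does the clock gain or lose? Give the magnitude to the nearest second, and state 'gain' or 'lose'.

gain 44 s

The clock's period scales as T ∝ 1/√g, so T'/T = √(9.791/9.801) = 0.999490.
In 86400 s of true time the clock registers 86400/0.999490 = 86444.1 s, so it gains 44 s.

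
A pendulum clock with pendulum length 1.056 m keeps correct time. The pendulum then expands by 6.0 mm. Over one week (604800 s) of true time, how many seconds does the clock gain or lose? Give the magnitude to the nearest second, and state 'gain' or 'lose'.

T ∝ √L, so T'/T = √(1.06200/1.056) = 1.00284.
In 604800 s of true time the clock registers 604800/1.00284 = 603089.1 s, so it loses 1711 s.

lose 1711 s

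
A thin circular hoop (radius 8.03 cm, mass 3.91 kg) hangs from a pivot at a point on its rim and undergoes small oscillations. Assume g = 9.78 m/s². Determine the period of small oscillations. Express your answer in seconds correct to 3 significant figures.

I_cm = mr² = 0.02521 kg·m². The pivot is at distance d = 0.0803 m from the centre of mass.
By the parallel-axis theorem, I = I_cm + md² = 0.02521 + 0.02521 = 0.05042 kg·m².
T = 2π√(I/(mgd)) = 2π√(0.05042/(3.91 × 9.78 × 0.0803)) = 0.805 s.

0.805 s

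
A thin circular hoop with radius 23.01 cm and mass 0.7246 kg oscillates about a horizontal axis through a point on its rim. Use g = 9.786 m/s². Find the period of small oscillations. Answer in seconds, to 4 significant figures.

I_cm = mr² = 0.038365 kg·m². The pivot is at distance d = 0.2301 m from the centre of mass.
By the parallel-axis theorem, I = I_cm + md² = 0.038365 + 0.038365 = 0.076729 kg·m².
T = 2π√(I/(mgd)) = 2π√(0.076729/(0.7246 × 9.786 × 0.2301)) = 1.363 s.

1.363 s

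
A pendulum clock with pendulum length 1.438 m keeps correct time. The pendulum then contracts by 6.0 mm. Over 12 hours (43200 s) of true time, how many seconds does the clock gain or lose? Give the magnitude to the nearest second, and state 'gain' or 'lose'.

gain 90 s

T ∝ √L, so T'/T = √(1.43200/1.438) = 0.997912.
In 43200 s of true time the clock registers 43200/0.997912 = 43290.4 s, so it gains 90 s.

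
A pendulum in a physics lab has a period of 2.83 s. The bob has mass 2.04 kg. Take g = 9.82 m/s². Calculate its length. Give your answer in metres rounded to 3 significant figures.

From T = 2π√(L/g), L = gT²/(4π²) = 9.82 × 2.830²/(4π²) = 1.99 m.

1.99 m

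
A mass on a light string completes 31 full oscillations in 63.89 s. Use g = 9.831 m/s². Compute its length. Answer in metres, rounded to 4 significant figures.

T = 63.89/31 = 2.0610 s.
From T = 2π√(L/g), L = gT²/(4π²) = 9.831 × 2.0610²/(4π²) = 1.058 m.

1.058 m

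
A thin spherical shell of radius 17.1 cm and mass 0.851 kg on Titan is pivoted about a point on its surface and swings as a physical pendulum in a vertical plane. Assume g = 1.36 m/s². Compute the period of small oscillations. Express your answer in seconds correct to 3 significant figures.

I_cm = (2/3)mr² = 0.01659 kg·m². The pivot is at distance d = 0.171 m from the centre of mass.
By the parallel-axis theorem, I = I_cm + md² = 0.01659 + 0.02488 = 0.04147 kg·m².
T = 2π√(I/(mgd)) = 2π√(0.04147/(0.851 × 1.36 × 0.171)) = 2.88 s.

2.88 s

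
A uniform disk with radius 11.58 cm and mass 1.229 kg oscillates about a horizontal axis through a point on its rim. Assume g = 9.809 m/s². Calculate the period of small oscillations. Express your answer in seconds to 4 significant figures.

0.8361 s

I_cm = ½mr² = 0.0082402 kg·m². The pivot is at distance d = 0.1158 m from the centre of mass.
By the parallel-axis theorem, I = I_cm + md² = 0.0082402 + 0.016480 = 0.024721 kg·m².
T = 2π√(I/(mgd)) = 2π√(0.024721/(1.229 × 9.809 × 0.1158)) = 0.8361 s.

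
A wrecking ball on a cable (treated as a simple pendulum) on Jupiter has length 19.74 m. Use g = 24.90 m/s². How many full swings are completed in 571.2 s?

102

T = 2π√(L/g) = 2π√(19.74/24.90) = 5.5944 s.
Number of complete oscillations = ⌊571.2/5.5944⌋ = ⌊102.10⌋ = 102.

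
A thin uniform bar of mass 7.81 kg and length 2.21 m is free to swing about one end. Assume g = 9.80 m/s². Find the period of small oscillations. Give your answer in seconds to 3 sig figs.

For a physical pendulum T = 2π√(I/(mgd)), with d = 1.105 m from pivot to centre of mass.
I_cm = mL²/12 = 7.81 × 2.21²/12 = 3.179 kg·m²; I = I_cm + md² = 3.179 + 7.81 × 1.105² = 12.71 kg·m².
T = 2π√(12.71/(7.81 × 9.80 × 1.105)) = 2.44 s.

2.44 s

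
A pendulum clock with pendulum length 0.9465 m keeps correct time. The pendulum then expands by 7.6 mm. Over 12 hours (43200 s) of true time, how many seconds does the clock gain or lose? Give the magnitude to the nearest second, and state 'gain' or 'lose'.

lose 172 s

T ∝ √L, so T'/T = √(0.95410/0.9465) = 1.00401.
In 43200 s of true time the clock registers 43200/1.00401 = 43027.6 s, so it loses 172 s.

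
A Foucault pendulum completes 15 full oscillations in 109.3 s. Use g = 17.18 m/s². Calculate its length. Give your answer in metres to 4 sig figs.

23.11 m

T = 109.3/15 = 7.2867 s.
From T = 2π√(L/g), L = gT²/(4π²) = 17.18 × 7.2867²/(4π²) = 23.11 m.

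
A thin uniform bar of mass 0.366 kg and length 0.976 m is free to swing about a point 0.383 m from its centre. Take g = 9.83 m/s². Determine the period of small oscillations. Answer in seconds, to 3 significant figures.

1.54 s

For a physical pendulum T = 2π√(I/(mgd)), with d = 0.3830 m from pivot to centre of mass.
I_cm = mL²/12 = 0.366 × 0.976²/12 = 0.02905 kg·m²; I = I_cm + md² = 0.02905 + 0.366 × 0.3830² = 0.08274 kg·m².
T = 2π√(0.08274/(0.366 × 9.83 × 0.3830)) = 1.54 s.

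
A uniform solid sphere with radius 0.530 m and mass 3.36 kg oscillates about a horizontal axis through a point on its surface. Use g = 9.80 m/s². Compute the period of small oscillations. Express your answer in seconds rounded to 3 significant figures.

I_cm = (2/5)mr² = 0.3775 kg·m². The pivot is at distance d = 0.530 m from the centre of mass.
By the parallel-axis theorem, I = I_cm + md² = 0.3775 + 0.9438 = 1.321 kg·m².
T = 2π√(I/(mgd)) = 2π√(1.321/(3.36 × 9.80 × 0.530)) = 1.73 s.

1.73 s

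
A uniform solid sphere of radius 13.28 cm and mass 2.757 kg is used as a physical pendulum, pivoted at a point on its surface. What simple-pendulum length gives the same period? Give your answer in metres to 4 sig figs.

0.1859 m

The equivalent simple-pendulum length is L_eq = I/(md), where I is about the pivot and d = 0.13280 m.
I_cm = (2/5)mR² = 0.019449 kg·m², so I = I_cm + md² = 0.019449 + 0.048622 = 0.068071 kg·m².
L_eq = 0.068071/(2.757 × 0.13280) = 0.1859 m.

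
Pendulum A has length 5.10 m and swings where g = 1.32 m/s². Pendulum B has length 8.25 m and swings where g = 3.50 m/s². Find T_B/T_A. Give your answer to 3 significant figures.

T = 2π√(L/g), so T_B/T_A = √((L_B/g_B)/(L_A/g_A)) = √((8.25/3.50)/(5.10/1.32)) = 0.781.

0.781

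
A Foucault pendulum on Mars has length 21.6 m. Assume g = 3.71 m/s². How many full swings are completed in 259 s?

T = 2π√(L/g) = 2π√(21.6/3.71) = 15.16 s.
Number of complete oscillations = ⌊259/15.16⌋ = ⌊17.08⌋ = 17.

17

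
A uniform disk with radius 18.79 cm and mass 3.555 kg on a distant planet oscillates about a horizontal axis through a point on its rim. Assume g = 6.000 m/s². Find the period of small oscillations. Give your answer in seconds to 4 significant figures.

I_cm = ½mr² = 0.062757 kg·m². The pivot is at distance d = 0.1879 m from the centre of mass.
By the parallel-axis theorem, I = I_cm + md² = 0.062757 + 0.12551 = 0.18827 kg·m².
T = 2π√(I/(mgd)) = 2π√(0.18827/(3.555 × 6.000 × 0.1879)) = 1.362 s.

1.362 s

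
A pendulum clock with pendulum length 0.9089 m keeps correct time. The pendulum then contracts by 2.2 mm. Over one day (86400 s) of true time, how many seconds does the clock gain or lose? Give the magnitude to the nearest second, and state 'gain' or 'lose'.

gain 105 s

T ∝ √L, so T'/T = √(0.90670/0.9089) = 0.998789.
In 86400 s of true time the clock registers 86400/0.998789 = 86504.8 s, so it gains 105 s.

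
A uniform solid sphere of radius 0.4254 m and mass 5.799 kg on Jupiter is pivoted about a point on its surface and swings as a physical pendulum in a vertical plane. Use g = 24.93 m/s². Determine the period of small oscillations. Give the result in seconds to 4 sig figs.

0.9711 s

I_cm = (2/5)mr² = 0.41977 kg·m². The pivot is at distance d = 0.4254 m from the centre of mass.
By the parallel-axis theorem, I = I_cm + md² = 0.41977 + 1.0494 = 1.4692 kg·m².
T = 2π√(I/(mgd)) = 2π√(1.4692/(5.799 × 24.93 × 0.4254)) = 0.9711 s.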